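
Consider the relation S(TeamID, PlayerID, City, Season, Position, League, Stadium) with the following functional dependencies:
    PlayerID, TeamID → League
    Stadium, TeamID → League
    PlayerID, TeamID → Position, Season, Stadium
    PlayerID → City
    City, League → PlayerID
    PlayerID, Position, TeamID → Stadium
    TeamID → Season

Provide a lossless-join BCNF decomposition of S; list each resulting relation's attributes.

{City, PlayerID}; {League, Stadium, TeamID}; {PlayerID, Position, Stadium, TeamID}; {Season, TeamID}

Candidate keys of the original relation: {City, League, TeamID}, {City, Stadium, TeamID}, {PlayerID, TeamID}.
Within {City, League, PlayerID, Position, Season, Stadium, TeamID}: {Stadium, TeamID}⁺ ∩ {City, League, PlayerID, Position, Season, Stadium, TeamID} = {League, Season, Stadium, TeamID}, not the whole set, so Stadium, TeamID → League, Season violates BCNF; decompose into {League, Season, Stadium, TeamID} and {City, PlayerID, Position, Stadium, TeamID}.
Within {League, Season, Stadium, TeamID}: {TeamID}⁺ ∩ {League, Season, Stadium, TeamID} = {Season, TeamID}, not the whole set, so TeamID → Season violates BCNF; decompose into {Season, TeamID} and {League, Stadium, TeamID}.
{Season, TeamID}: every determinant is a superkey — BCNF.
{League, Stadium, TeamID}: every determinant is a superkey — BCNF.
Within {City, PlayerID, Position, Stadium, TeamID}: {PlayerID}⁺ ∩ {City, PlayerID, Position, Stadium, TeamID} = {City, PlayerID}, not the whole set, so PlayerID → City violates BCNF; decompose into {City, PlayerID} and {PlayerID, Position, Stadium, TeamID}.
{City, PlayerID}: every determinant is a superkey — BCNF.
{PlayerID, Position, Stadium, TeamID}: every determinant is a superkey — BCNF.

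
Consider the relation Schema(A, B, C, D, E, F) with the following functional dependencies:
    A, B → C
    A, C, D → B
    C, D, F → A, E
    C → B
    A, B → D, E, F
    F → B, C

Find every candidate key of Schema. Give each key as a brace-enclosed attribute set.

{A, B}, {A, C}, {A, F}, {D, F}

{A, B}⁺ = {A, B, C, D, E, F}, which is every attribute, so {A, B} is a candidate key.
{A, C}⁺ = {A, B, C, D, E, F}, which is every attribute, so {A, C} is a candidate key.
{A, F}⁺ = {A, B, C, D, E, F}, which is every attribute, so {A, F} is a candidate key.
{D, F}⁺ = {A, B, C, D, E, F}, which is every attribute, so {D, F} is a candidate key.
Any other superkey properly contains one of these, so there are no further candidate keys.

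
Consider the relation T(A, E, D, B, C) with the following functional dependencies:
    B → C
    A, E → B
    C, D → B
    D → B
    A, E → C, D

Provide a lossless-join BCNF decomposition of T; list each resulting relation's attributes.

{A, D, E}; {B, C}; {B, D}

Candidate key of the original relation: {A, E}.
{A, B, C, D, E}: {B} determines {B, C} here but is not a superkey — split on B → C, giving {B, C} and {A, B, D, E}.
{B, C}: every determinant is a superkey — BCNF.
{A, B, D, E}: {D} determines {B, D} here but is not a superkey — split on D → B, giving {B, D} and {A, D, E}.
{B, D}: every determinant is a superkey — BCNF.
{A, D, E}: every determinant is a superkey — BCNF.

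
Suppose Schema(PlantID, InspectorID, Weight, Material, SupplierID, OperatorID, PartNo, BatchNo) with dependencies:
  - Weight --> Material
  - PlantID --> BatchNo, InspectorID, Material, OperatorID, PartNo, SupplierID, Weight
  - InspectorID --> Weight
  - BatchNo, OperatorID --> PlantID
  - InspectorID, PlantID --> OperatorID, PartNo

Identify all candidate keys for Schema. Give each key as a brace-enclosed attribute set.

{PlantID}⁺ = {BatchNo, InspectorID, Material, OperatorID, PartNo, PlantID, SupplierID, Weight}, which is every attribute, so {PlantID} is a candidate key.
{BatchNo, OperatorID}⁺ = {BatchNo, InspectorID, Material, OperatorID, PartNo, PlantID, SupplierID, Weight}, which is every attribute, so {BatchNo, OperatorID} is a candidate key.
No proper subset of any of these is a key, and no other minimal superkey exists.

{BatchNo, OperatorID}, {PlantID}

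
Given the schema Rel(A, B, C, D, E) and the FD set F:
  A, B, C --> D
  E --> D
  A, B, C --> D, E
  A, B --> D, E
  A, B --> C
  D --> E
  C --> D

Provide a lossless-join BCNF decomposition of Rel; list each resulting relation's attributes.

Candidate key of the original relation: {A, B}.
In {A, B, C, D, E}, {E} is not a superkey ({E}⁺ restricted to this set is {D, E}), so split on E --> D into {D, E} and {A, B, C, E}.
{D, E}: every determinant is a superkey — BCNF.
In {A, B, C, E}, {C} is not a superkey ({C}⁺ restricted to this set is {C, E}), so split on C --> E into {C, E} and {A, B, C}.
{C, E}: every determinant is a superkey — BCNF.
{A, B, C}: every determinant is a superkey — BCNF.

{A, B, C}; {C, E}; {D, E}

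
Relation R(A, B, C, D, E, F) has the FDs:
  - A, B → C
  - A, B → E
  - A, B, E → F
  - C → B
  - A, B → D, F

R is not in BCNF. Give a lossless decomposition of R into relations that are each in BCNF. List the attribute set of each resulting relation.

{A, C, D, E, F}; {B, C}

Candidate keys of the original relation: {A, B}, {A, C}.
Within {A, B, C, D, E, F}: {C}⁺ ∩ {A, B, C, D, E, F} = {B, C}, not the whole set, so C → B violates BCNF; decompose into {B, C} and {A, C, D, E, F}.
{B, C} has no BCNF violation.
{A, C, D, E, F} has no BCNF violation.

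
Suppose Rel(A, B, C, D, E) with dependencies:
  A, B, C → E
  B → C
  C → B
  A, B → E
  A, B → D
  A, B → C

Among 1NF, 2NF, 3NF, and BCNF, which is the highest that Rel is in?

Candidate keys: {A, B}, {A, C}. Prime attributes: {A, B, C}.
For B → C we have {B}⁺ = {B, C}; {B} is not a superkey, so BCNF fails.
But every attribute on its right side ({C}) is prime, and the same holds for every other non-superkey FD, so 3NF still holds.

3NF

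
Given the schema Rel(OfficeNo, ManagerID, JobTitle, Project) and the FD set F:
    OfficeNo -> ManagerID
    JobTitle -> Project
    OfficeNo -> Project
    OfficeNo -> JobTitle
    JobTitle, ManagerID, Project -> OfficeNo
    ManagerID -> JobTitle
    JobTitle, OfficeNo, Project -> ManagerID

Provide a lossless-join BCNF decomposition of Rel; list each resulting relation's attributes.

Candidate keys of the original relation: {ManagerID}, {OfficeNo}.
In {JobTitle, ManagerID, OfficeNo, Project}, {JobTitle} is not a superkey ({JobTitle}⁺ restricted to this set is {JobTitle, Project}), so split on JobTitle -> Project into {JobTitle, Project} and {JobTitle, ManagerID, OfficeNo}.
{JobTitle, Project} is in BCNF.
{JobTitle, ManagerID, OfficeNo} is in BCNF.

{JobTitle, ManagerID, OfficeNo}; {JobTitle, Project}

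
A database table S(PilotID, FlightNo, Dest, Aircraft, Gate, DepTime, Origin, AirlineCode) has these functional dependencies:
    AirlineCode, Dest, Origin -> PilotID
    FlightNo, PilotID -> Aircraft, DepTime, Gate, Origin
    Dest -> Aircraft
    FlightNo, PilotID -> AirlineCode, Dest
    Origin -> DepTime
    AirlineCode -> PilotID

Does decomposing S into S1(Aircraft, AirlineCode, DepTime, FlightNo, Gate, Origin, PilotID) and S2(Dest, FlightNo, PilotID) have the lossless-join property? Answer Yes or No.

Yes

Common attributes: {FlightNo, PilotID}; their closure is {Aircraft, AirlineCode, DepTime, Dest, FlightNo, Gate, Origin, PilotID}.
Since S1 ⊆ {Aircraft, AirlineCode, DepTime, Dest, FlightNo, Gate, Origin, PilotID}, the intersection is a superkey of S1; the decomposition is lossless.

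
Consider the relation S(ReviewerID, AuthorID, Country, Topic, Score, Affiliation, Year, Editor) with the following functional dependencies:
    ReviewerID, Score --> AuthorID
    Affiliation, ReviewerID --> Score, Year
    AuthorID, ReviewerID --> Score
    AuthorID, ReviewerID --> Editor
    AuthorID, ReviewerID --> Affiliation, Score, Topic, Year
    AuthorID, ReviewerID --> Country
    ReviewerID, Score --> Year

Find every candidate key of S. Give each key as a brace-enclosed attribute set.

{Affiliation, ReviewerID}, {AuthorID, ReviewerID}, {ReviewerID, Score}

Attributes never on any right-hand side: {ReviewerID} — every candidate key must contain it.
{Affiliation, ReviewerID}⁺ = {Affiliation, AuthorID, Country, Editor, ReviewerID, Score, Topic, Year}, which is every attribute, so {Affiliation, ReviewerID} is a candidate key.
{AuthorID, ReviewerID}⁺ = {Affiliation, AuthorID, Country, Editor, ReviewerID, Score, Topic, Year}, which is every attribute, so {AuthorID, ReviewerID} is a candidate key.
{ReviewerID, Score}⁺ = {Affiliation, AuthorID, Country, Editor, ReviewerID, Score, Topic, Year}, which is every attribute, so {ReviewerID, Score} is a candidate key.
No proper subset of any of these is a key, and no other minimal superkey exists.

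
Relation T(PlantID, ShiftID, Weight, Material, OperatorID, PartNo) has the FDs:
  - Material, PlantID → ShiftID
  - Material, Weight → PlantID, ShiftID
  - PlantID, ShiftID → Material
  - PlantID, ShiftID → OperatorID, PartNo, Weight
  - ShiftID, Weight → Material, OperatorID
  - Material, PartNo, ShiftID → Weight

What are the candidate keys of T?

{Material, PartNo, ShiftID}, {Material, PlantID}, {Material, Weight}, {PlantID, ShiftID}, {ShiftID, Weight}

Closure of {Material, PlantID} is {Material, OperatorID, PartNo, PlantID, ShiftID, Weight}, the whole schema; {Material, PlantID} is a candidate key.
Closure of {Material, Weight} is {Material, OperatorID, PartNo, PlantID, ShiftID, Weight}, the whole schema; {Material, Weight} is a candidate key.
Closure of {PlantID, ShiftID} is {Material, OperatorID, PartNo, PlantID, ShiftID, Weight}, the whole schema; {PlantID, ShiftID} is a candidate key.
Closure of {ShiftID, Weight} is {Material, OperatorID, PartNo, PlantID, ShiftID, Weight}, the whole schema; {ShiftID, Weight} is a candidate key.
Closure of {Material, PartNo, ShiftID} is {Material, OperatorID, PartNo, PlantID, ShiftID, Weight}, the whole schema; {Material, PartNo, ShiftID} is a candidate key.
No proper subset of any of these is a key, and no other minimal superkey exists.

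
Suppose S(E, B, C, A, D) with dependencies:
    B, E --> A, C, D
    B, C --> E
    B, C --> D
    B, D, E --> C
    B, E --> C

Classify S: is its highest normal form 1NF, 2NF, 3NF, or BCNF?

Candidate keys: {B, C}, {B, E}. Prime attributes: {B, C, E}.
Every FD has a superkey on the left, so the relation is in BCNF.

BCNF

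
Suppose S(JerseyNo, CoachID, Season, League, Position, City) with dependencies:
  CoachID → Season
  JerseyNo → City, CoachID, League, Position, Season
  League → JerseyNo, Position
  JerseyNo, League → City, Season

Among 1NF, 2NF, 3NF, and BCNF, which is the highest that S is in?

Candidate keys: {JerseyNo}, {League}. Prime attributes: {JerseyNo, League}.
CoachID → Season breaks BCNF: {CoachID}⁺ = {CoachID, Season}, so {CoachID} is not a superkey.
CoachID → Season determines the non-prime attribute {Season} from a non-superkey — 3NF is violated.
Every candidate key is a single attribute, so no partial dependency is possible; 2NF holds.

2NF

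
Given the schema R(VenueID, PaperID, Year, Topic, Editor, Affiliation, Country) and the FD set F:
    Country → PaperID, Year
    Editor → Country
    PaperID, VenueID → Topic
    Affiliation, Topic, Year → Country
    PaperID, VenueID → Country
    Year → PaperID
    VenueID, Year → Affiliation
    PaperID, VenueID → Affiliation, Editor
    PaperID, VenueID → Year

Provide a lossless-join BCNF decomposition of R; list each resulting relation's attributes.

Candidate keys of the original relation: {Country, VenueID}, {Editor, VenueID}, {PaperID, VenueID}, {VenueID, Year}.
In {Affiliation, Country, Editor, PaperID, Topic, VenueID, Year}, {Country} is not a superkey ({Country}⁺ restricted to this set is {Country, PaperID, Year}), so split on Country → PaperID, Year into {Country, PaperID, Year} and {Affiliation, Country, Editor, Topic, VenueID}.
In {Country, PaperID, Year}, {Year} is not a superkey ({Year}⁺ restricted to this set is {PaperID, Year}), so split on Year → PaperID into {PaperID, Year} and {Country, Year}.
{PaperID, Year}: every determinant is a superkey — BCNF.
{Country, Year}: every determinant is a superkey — BCNF.
In {Affiliation, Country, Editor, Topic, VenueID}, {Editor} is not a superkey ({Editor}⁺ restricted to this set is {Country, Editor}), so split on Editor → Country into {Country, Editor} and {Affiliation, Editor, Topic, VenueID}.
{Country, Editor}: every determinant is a superkey — BCNF.
{Affiliation, Editor, Topic, VenueID}: every determinant is a superkey — BCNF.

{Affiliation, Editor, Topic, VenueID}; {Country, Editor}; {Country, Year}; {PaperID, Year}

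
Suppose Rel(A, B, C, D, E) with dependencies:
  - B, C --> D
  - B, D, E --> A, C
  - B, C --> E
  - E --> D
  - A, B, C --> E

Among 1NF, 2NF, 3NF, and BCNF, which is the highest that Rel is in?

Candidate keys: {B, C}, {B, E}. Prime attributes: {B, C, E}.
E --> D breaks BCNF: {E}⁺ = {D, E}, so {E} is not a superkey.
E --> D determines the non-prime attribute {D} from a non-superkey — 3NF is violated.
{E} is a proper subset of the key {B, E}, and {E}⁺ contains the non-prime attribute {D} — a partial dependency, so 2NF is violated.

1NF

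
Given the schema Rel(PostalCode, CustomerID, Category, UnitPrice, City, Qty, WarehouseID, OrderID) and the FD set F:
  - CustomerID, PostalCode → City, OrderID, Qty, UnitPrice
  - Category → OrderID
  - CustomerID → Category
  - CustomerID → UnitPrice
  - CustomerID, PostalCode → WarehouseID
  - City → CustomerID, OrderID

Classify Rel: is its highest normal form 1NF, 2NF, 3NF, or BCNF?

Candidate keys: {City, PostalCode}, {CustomerID, PostalCode}. Prime attributes: {City, CustomerID, PostalCode}.
For Category → OrderID we have {Category}⁺ = {Category, OrderID}; {Category} is not a superkey, so BCNF fails.
Category → OrderID has non-prime {OrderID} on the right and a non-superkey on the left, so 3NF fails.
The proper key subset {City} of {City, PostalCode} determines non-prime {Category, OrderID, UnitPrice}, so the relation is not even in 2NF.

1NF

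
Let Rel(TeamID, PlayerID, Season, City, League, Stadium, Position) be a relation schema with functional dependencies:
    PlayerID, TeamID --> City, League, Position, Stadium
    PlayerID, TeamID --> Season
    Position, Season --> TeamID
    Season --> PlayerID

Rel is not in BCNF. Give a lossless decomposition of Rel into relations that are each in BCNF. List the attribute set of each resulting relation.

Candidate keys of the original relation: {PlayerID, TeamID}, {Position, Season}, {Season, TeamID}.
{City, League, PlayerID, Position, Season, Stadium, TeamID}: {Season} determines {PlayerID, Season} here but is not a superkey — split on Season --> PlayerID, giving {PlayerID, Season} and {City, League, Position, Season, Stadium, TeamID}.
{PlayerID, Season} is in BCNF.
{City, League, Position, Season, Stadium, TeamID} is in BCNF.

{City, League, Position, Season, Stadium, TeamID}; {PlayerID, Season}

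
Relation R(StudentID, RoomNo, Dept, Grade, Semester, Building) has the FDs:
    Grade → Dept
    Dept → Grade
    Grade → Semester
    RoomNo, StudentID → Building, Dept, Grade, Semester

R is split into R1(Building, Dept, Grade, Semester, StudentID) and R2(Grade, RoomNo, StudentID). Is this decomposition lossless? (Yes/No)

No

R1 ∩ R2 = {Grade, StudentID}; its closure under F is {Dept, Grade, Semester, StudentID}.
R1 ⊄ {Dept, Grade, Semester, StudentID} and R2 ⊄ {Dept, Grade, Semester, StudentID}, so the split is lossy.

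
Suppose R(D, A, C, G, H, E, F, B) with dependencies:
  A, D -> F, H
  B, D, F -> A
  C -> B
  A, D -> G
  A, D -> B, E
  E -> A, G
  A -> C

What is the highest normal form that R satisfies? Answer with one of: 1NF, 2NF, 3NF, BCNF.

Candidate keys: {A, D}, {B, D, F}, {C, D, F}, {D, E}. Prime attributes: {A, B, C, D, E, F}.
C -> B: {C}⁺ = {B, C}, which is not all of the attributes, so the left side is not a superkey — BCNF is violated.
E -> A, G has non-prime {G} on the right and a non-superkey on the left, so 3NF fails.
{E} is a proper subset of the key {D, E}, and {E}⁺ contains the non-prime attribute {G} — a partial dependency, so 2NF is violated.

1NF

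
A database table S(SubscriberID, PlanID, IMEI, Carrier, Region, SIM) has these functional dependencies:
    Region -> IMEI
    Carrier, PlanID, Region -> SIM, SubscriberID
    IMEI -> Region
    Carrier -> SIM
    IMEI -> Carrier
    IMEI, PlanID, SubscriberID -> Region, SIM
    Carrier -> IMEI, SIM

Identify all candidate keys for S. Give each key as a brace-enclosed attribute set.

No FD produces {PlanID}, so it must be in every candidate key.
{Carrier, PlanID}⁺ = {Carrier, IMEI, PlanID, Region, SIM, SubscriberID}, which is every attribute, so {Carrier, PlanID} is a candidate key.
{IMEI, PlanID}⁺ = {Carrier, IMEI, PlanID, Region, SIM, SubscriberID}, which is every attribute, so {IMEI, PlanID} is a candidate key.
{PlanID, Region}⁺ = {Carrier, IMEI, PlanID, Region, SIM, SubscriberID}, which is every attribute, so {PlanID, Region} is a candidate key.
Any other superkey properly contains one of these, so there are no further candidate keys.

{Carrier, PlanID}, {IMEI, PlanID}, {PlanID, Region}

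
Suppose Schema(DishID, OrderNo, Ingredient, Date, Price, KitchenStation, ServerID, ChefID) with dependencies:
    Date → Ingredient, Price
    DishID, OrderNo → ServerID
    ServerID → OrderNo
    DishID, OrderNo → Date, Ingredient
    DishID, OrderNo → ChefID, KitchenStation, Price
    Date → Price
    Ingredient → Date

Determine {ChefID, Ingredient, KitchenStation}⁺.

Start with {ChefID, Ingredient, KitchenStation}.
Ingredient → Date applies; add {Date} → now {ChefID, Date, Ingredient, KitchenStation}.
Date → Ingredient, Price applies; add {Price} → now {ChefID, Date, Ingredient, KitchenStation, Price}.
No further FD applies.

{ChefID, Date, Ingredient, KitchenStation, Price}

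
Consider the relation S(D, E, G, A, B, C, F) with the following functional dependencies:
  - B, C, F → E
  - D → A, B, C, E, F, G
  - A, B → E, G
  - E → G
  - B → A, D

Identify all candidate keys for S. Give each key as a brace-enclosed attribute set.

{B}, {D}

{B}⁺ = {A, B, C, D, E, F, G}, which is every attribute, so {B} is a candidate key.
{D}⁺ = {A, B, C, D, E, F, G}, which is every attribute, so {D} is a candidate key.
Any other superkey properly contains one of these, so there are no further candidate keys.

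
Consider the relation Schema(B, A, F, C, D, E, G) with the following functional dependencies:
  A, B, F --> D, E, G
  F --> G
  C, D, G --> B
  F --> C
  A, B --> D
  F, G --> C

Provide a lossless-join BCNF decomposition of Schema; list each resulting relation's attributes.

Candidate keys of the original relation: {A, B, F}, {A, D, F}.
Within {A, B, C, D, E, F, G}: {F}⁺ ∩ {A, B, C, D, E, F, G} = {C, F, G}, not the whole set, so F --> C, G violates BCNF; decompose into {C, F, G} and {A, B, D, E, F}.
{C, F, G}: every determinant is a superkey — BCNF.
Within {A, B, D, E, F}: {A, B}⁺ ∩ {A, B, D, E, F} = {A, B, D}, not the whole set, so A, B --> D violates BCNF; decompose into {A, B, D} and {A, B, E, F}.
{A, B, D}: every determinant is a superkey — BCNF.
{A, B, E, F}: every determinant is a superkey — BCNF.

{A, B, D}; {A, B, E, F}; {C, F, G}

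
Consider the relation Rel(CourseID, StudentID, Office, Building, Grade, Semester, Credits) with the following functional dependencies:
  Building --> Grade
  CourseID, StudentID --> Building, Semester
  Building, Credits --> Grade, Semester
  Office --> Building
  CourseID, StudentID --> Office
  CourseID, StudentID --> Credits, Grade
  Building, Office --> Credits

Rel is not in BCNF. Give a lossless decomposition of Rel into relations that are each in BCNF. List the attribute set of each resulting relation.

{Building, Credits, Office}; {Building, Credits, Semester}; {Building, Grade}; {CourseID, Office, StudentID}

Candidate key of the original relation: {CourseID, StudentID}.
In {Building, CourseID, Credits, Grade, Office, Semester, StudentID}, {Building} is not a superkey ({Building}⁺ restricted to this set is {Building, Grade}), so split on Building --> Grade into {Building, Grade} and {Building, CourseID, Credits, Office, Semester, StudentID}.
{Building, Grade} is in BCNF.
In {Building, CourseID, Credits, Office, Semester, StudentID}, {Building, Credits} is not a superkey ({Building, Credits}⁺ restricted to this set is {Building, Credits, Semester}), so split on Building, Credits --> Semester into {Building, Credits, Semester} and {Building, CourseID, Credits, Office, StudentID}.
{Building, Credits, Semester} is in BCNF.
In {Building, CourseID, Credits, Office, StudentID}, {Office} is not a superkey ({Office}⁺ restricted to this set is {Building, Credits, Office}), so split on Office --> Building, Credits into {Building, Credits, Office} and {CourseID, Office, StudentID}.
{Building, Credits, Office} is in BCNF.
{CourseID, Office, StudentID} is in BCNF.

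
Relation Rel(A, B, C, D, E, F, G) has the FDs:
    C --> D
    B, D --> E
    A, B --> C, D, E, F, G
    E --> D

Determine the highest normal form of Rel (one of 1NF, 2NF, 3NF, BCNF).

2NF

Candidate key: {A, B}. Prime attributes: {A, B}.
C --> D breaks BCNF: {C}⁺ = {C, D}, so {C} is not a superkey.
C --> D has non-prime {D} on the right and a non-superkey on the left, so 3NF fails.
No proper subset of a key has a non-prime attribute in its closure, so there is no partial dependency; 2NF holds.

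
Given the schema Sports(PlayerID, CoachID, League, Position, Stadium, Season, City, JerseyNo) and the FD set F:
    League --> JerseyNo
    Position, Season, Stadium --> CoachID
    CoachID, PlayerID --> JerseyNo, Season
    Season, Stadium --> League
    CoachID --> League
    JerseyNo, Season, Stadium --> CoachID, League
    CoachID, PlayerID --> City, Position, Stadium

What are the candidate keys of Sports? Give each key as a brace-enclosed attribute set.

No FD produces {PlayerID}, so it must be in every candidate key.
Closure of {CoachID, PlayerID} is {City, CoachID, JerseyNo, League, PlayerID, Position, Season, Stadium}, the whole schema; {CoachID, PlayerID} is a candidate key.
Closure of {PlayerID, Season, Stadium} is {City, CoachID, JerseyNo, League, PlayerID, Position, Season, Stadium}, the whole schema; {PlayerID, Season, Stadium} is a candidate key.
Any other superkey properly contains one of these, so there are no further candidate keys.

{CoachID, PlayerID}, {PlayerID, Season, Stadium}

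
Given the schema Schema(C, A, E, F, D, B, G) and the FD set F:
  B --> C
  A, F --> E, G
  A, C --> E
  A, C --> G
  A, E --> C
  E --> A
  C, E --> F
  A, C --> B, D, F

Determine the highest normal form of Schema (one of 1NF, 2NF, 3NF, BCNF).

3NF

Candidate keys: {A, B}, {A, C}, {A, F}, {E}. Prime attributes: {A, B, C, E, F}.
B --> C: {B}⁺ = {B, C}, which is not all of the attributes, so the left side is not a superkey — BCNF is violated.
But every attribute on its right side ({C}) is prime, and the same holds for every other non-superkey FD, so 3NF still holds.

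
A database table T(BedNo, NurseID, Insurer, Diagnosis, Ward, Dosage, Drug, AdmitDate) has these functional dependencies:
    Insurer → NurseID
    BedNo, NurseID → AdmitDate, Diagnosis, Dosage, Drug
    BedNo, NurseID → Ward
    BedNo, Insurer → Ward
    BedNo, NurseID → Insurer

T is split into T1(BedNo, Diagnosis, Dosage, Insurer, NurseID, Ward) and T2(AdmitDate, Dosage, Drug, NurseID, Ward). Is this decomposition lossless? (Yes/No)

The shared attributes are {Dosage, NurseID, Ward} and {Dosage, NurseID, Ward}⁺ = {Dosage, NurseID, Ward}.
Neither T1 nor T2 is contained in that closure, so the decomposition is lossy.

No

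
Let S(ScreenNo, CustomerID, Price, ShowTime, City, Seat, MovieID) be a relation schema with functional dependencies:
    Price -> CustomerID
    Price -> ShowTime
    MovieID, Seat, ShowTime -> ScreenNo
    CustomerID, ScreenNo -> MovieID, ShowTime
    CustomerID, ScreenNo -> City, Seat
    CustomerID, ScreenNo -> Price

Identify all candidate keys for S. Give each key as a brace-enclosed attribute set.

{CustomerID, MovieID, Seat, ShowTime}, {CustomerID, ScreenNo}, {MovieID, Price, Seat}, {Price, ScreenNo}

{CustomerID, ScreenNo}⁺ = {City, CustomerID, MovieID, Price, ScreenNo, Seat, ShowTime} — all of the relation — so {CustomerID, ScreenNo} is a candidate key.
{Price, ScreenNo}⁺ = {City, CustomerID, MovieID, Price, ScreenNo, Seat, ShowTime} — all of the relation — so {Price, ScreenNo} is a candidate key.
{MovieID, Price, Seat}⁺ = {City, CustomerID, MovieID, Price, ScreenNo, Seat, ShowTime} — all of the relation — so {MovieID, Price, Seat} is a candidate key.
{CustomerID, MovieID, Seat, ShowTime}⁺ = {City, CustomerID, MovieID, Price, ScreenNo, Seat, ShowTime} — all of the relation — so {CustomerID, MovieID, Seat, ShowTime} is a candidate key.
Any other superkey properly contains one of these, so there are no further candidate keys.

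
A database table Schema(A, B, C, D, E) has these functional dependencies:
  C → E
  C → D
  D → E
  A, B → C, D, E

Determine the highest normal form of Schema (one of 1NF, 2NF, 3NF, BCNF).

2NF

Candidate key: {A, B}. Prime attributes: {A, B}.
For C → E we have {C}⁺ = {C, D, E}; {C} is not a superkey, so BCNF fails.
C → E has non-prime {E} on the right and a non-superkey on the left, so 3NF fails.
Checking every proper subset of each key, none determines a non-prime attribute — 2NF is satisfied.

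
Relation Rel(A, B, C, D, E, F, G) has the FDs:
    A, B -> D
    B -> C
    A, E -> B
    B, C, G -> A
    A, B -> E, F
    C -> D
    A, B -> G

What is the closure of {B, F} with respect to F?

Start with {B, F}.
B -> C applies; add {C} → now {B, C, F}.
C -> D applies; add {D} → now {B, C, D, F}.
No further FD applies.

{B, C, D, F}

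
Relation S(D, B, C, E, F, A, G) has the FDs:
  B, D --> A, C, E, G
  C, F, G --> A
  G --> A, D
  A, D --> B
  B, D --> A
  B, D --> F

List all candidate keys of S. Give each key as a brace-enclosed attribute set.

{A, D}, {B, D}, {G}

{G}⁺ = {A, B, C, D, E, F, G}, which is every attribute, so {G} is a candidate key.
{A, D}⁺ = {A, B, C, D, E, F, G}, which is every attribute, so {A, D} is a candidate key.
{B, D}⁺ = {A, B, C, D, E, F, G}, which is every attribute, so {B, D} is a candidate key.
Any other superkey properly contains one of these, so there are no further candidate keys.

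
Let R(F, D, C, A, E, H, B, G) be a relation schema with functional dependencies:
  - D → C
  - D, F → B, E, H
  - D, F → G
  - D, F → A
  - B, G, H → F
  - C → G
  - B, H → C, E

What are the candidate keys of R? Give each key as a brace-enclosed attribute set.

No FD produces {D}, so it must be in every candidate key.
{D, F}⁺ = {A, B, C, D, E, F, G, H} — all of the relation — so {D, F} is a candidate key.
{B, D, H}⁺ = {A, B, C, D, E, F, G, H} — all of the relation — so {B, D, H} is a candidate key.
No proper subset of any of these is a key, and no other minimal superkey exists.

{B, D, H}, {D, F}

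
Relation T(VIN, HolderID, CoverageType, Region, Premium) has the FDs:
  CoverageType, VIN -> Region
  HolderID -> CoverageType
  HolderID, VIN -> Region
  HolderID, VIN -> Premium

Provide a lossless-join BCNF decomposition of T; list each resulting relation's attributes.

{CoverageType, HolderID}; {CoverageType, Region, VIN}; {HolderID, Premium, VIN}

Candidate key of the original relation: {HolderID, VIN}.
In {CoverageType, HolderID, Premium, Region, VIN}, {CoverageType, VIN} is not a superkey ({CoverageType, VIN}⁺ restricted to this set is {CoverageType, Region, VIN}), so split on CoverageType, VIN -> Region into {CoverageType, Region, VIN} and {CoverageType, HolderID, Premium, VIN}.
{CoverageType, Region, VIN}: every determinant is a superkey — BCNF.
In {CoverageType, HolderID, Premium, VIN}, {HolderID} is not a superkey ({HolderID}⁺ restricted to this set is {CoverageType, HolderID}), so split on HolderID -> CoverageType into {CoverageType, HolderID} and {HolderID, Premium, VIN}.
{CoverageType, HolderID}: every determinant is a superkey — BCNF.
{HolderID, Premium, VIN}: every determinant is a superkey — BCNF.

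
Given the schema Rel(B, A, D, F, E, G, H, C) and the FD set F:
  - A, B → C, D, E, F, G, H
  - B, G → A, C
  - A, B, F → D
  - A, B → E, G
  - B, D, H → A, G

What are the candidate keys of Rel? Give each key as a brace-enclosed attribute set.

Attributes never on any right-hand side: {B} — every candidate key must contain it.
{A, B}⁺ = {A, B, C, D, E, F, G, H} — all of the relation — so {A, B} is a candidate key.
{B, G}⁺ = {A, B, C, D, E, F, G, H} — all of the relation — so {B, G} is a candidate key.
{B, D, H}⁺ = {A, B, C, D, E, F, G, H} — all of the relation — so {B, D, H} is a candidate key.
No proper subset of any of these is a key, and no other minimal superkey exists.

{A, B}, {B, D, H}, {B, G}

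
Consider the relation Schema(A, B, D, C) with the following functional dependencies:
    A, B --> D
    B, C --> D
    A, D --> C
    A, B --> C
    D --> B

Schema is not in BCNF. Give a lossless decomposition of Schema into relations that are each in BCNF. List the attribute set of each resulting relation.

Candidate keys of the original relation: {A, B}, {A, D}.
In {A, B, C, D}, {B, C} is not a superkey ({B, C}⁺ restricted to this set is {B, C, D}), so split on B, C --> D into {B, C, D} and {A, B, C}.
In {B, C, D}, {D} is not a superkey ({D}⁺ restricted to this set is {B, D}), so split on D --> B into {B, D} and {C, D}.
{B, D} is in BCNF.
{C, D} is in BCNF.
{A, B, C} is in BCNF.

{A, B, C}; {B, D}; {C, D}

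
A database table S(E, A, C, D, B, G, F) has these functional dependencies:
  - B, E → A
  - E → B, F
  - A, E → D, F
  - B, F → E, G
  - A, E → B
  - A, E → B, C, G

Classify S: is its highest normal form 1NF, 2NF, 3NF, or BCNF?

BCNF

Candidate keys: {B, F}, {E}. Prime attributes: {B, E, F}.
Every FD has a superkey on the left, so the relation is in BCNF.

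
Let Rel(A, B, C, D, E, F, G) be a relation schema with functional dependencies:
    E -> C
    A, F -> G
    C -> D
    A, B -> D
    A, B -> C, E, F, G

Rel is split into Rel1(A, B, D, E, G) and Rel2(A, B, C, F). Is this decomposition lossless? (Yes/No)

Rel1 ∩ Rel2 = {A, B}; its closure under F is {A, B, C, D, E, F, G}.
This includes all of Rel1, so the common attributes are a superkey of Rel1 — the join is lossless.

Yes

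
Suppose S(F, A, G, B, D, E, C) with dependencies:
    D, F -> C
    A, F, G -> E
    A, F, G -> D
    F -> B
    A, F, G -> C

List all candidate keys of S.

{A, F, G}

Attributes never on any right-hand side: {A, F, G} — every candidate key must contain all of them.
{A, F, G} is a candidate key since {A, F, G}⁺ = {A, B, C, D, E, F, G} covers every attribute.
No smaller or unrelated set reaches every attribute, so there are no other keys.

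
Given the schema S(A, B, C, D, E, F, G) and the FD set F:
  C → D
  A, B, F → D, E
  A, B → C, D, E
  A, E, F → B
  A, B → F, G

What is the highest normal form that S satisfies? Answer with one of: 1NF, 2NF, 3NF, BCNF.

2NF

Candidate keys: {A, B}, {A, E, F}. Prime attributes: {A, B, E, F}.
C → D: {C}⁺ = {C, D}, which is not all of the attributes, so the left side is not a superkey — BCNF is violated.
C → D determines the non-prime attribute {D} from a non-superkey — 3NF is violated.
Checking every proper subset of each key, none determines a non-prime attribute — 2NF is satisfied.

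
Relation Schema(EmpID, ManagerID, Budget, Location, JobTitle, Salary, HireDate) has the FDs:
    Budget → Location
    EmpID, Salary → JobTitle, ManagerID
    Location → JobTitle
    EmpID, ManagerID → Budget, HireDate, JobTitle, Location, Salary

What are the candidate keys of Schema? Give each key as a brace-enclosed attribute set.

{EmpID, ManagerID}, {EmpID, Salary}

Attributes never on any right-hand side: {EmpID} — every candidate key must contain it.
{EmpID, ManagerID}⁺ = {Budget, EmpID, HireDate, JobTitle, Location, ManagerID, Salary}, which is every attribute, so {EmpID, ManagerID} is a candidate key.
{EmpID, Salary}⁺ = {Budget, EmpID, HireDate, JobTitle, Location, ManagerID, Salary}, which is every attribute, so {EmpID, Salary} is a candidate key.
No proper subset of any of these is a key, and no other minimal superkey exists.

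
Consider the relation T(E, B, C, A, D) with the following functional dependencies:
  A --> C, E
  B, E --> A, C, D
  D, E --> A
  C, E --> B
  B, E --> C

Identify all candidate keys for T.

{A}, {B, E}, {C, E}, {D, E}

{A} is a candidate key since {A}⁺ = {A, B, C, D, E} covers every attribute.
{B, E} is a candidate key since {B, E}⁺ = {A, B, C, D, E} covers every attribute.
{C, E} is a candidate key since {C, E}⁺ = {A, B, C, D, E} covers every attribute.
{D, E} is a candidate key since {D, E}⁺ = {A, B, C, D, E} covers every attribute.
No proper subset of any of these is a key, and no other minimal superkey exists.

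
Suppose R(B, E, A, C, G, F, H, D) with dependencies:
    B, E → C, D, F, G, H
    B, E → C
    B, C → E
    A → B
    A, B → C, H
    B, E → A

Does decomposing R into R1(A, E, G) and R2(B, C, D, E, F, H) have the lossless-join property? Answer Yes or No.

R1 ∩ R2 = {E}; its closure under F is {E}.
Neither R1 nor R2 is contained in that closure, so the decomposition is lossy.

No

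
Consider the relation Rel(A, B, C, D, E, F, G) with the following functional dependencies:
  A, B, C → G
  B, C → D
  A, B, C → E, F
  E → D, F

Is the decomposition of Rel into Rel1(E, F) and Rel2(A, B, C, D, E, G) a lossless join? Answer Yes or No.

Yes

Rel1 ∩ Rel2 = {E}; its closure under F is {D, E, F}.
Rel1 is contained in that closure, so Rel1 ∩ Rel2 → Rel1 holds and the join is lossless.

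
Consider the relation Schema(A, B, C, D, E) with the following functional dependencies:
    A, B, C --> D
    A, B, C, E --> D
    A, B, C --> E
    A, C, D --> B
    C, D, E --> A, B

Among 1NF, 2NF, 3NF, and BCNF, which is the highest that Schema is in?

BCNF

Candidate keys: {A, B, C}, {A, C, D}, {C, D, E}. Prime attributes: {A, B, C, D, E}.
Each dependency's left side is a superkey — BCNF holds.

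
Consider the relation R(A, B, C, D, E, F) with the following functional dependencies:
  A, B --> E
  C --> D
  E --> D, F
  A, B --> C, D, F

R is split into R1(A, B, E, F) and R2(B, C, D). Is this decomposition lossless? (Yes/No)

R1 ∩ R2 = {B}; its closure under F is {B}.
Neither R1 nor R2 is contained in that closure, so the decomposition is lossy.

No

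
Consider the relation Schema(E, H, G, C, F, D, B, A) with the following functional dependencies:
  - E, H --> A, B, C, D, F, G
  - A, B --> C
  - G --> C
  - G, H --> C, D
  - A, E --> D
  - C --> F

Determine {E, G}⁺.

Start with {E, G}.
G --> C applies; add {C} → now {C, E, G}.
C --> F applies; add {F} → now {C, E, F, G}.
No further FD applies.

{C, E, F, G}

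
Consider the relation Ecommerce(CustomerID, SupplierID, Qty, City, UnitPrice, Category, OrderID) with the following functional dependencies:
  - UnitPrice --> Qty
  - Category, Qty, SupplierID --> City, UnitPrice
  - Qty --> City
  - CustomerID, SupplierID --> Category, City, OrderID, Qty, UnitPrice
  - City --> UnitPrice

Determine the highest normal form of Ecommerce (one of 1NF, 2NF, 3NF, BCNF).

Candidate key: {CustomerID, SupplierID}. Prime attributes: {CustomerID, SupplierID}.
For UnitPrice --> Qty we have {UnitPrice}⁺ = {City, Qty, UnitPrice}; {UnitPrice} is not a superkey, so BCNF fails.
UnitPrice --> Qty determines the non-prime attribute {Qty} from a non-superkey — 3NF is violated.
Checking every proper subset of each key, none determines a non-prime attribute — 2NF is satisfied.

2NF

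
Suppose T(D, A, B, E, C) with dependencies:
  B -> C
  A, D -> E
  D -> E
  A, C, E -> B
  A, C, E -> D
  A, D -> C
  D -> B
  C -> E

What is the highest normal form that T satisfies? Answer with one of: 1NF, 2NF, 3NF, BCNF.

Candidate keys: {A, B}, {A, C}, {A, D}. Prime attributes: {A, B, C, D}.
For B -> C we have {B}⁺ = {B, C, E}; {B} is not a superkey, so BCNF fails.
Because {E} is non-prime and the left side of D -> E is not a superkey, the relation is not in 3NF.
The proper key subset {B} of {A, B} determines non-prime {E}, so the relation is not even in 2NF.

1NF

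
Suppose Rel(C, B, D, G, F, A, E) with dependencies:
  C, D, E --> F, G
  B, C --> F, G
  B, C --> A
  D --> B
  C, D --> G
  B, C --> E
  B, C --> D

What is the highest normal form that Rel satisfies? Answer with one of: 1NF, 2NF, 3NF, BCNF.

3NF

Candidate keys: {B, C}, {C, D}. Prime attributes: {B, C, D}.
D --> B: {D}⁺ = {B, D}, which is not all of the attributes, so the left side is not a superkey — BCNF is violated.
Since {B} ⊆ prime attributes and every other non-superkey FD also has a prime right side, the schema is in 3NF.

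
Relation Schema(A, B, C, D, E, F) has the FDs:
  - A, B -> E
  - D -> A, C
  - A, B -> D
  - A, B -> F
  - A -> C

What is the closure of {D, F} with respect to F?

Start with {D, F}.
D -> A, C applies; add {A, C} → now {A, C, D, F}.
No further FD applies.

{A, C, D, F}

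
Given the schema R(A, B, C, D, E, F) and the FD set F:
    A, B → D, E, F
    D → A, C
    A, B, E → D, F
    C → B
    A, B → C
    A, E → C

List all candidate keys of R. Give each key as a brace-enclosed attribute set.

{D}⁺ = {A, B, C, D, E, F}, which is every attribute, so {D} is a candidate key.
{A, B}⁺ = {A, B, C, D, E, F}, which is every attribute, so {A, B} is a candidate key.
{A, C}⁺ = {A, B, C, D, E, F}, which is every attribute, so {A, C} is a candidate key.
{A, E}⁺ = {A, B, C, D, E, F}, which is every attribute, so {A, E} is a candidate key.
No proper subset of any of these is a key, and no other minimal superkey exists.

{A, B}, {A, C}, {A, E}, {D}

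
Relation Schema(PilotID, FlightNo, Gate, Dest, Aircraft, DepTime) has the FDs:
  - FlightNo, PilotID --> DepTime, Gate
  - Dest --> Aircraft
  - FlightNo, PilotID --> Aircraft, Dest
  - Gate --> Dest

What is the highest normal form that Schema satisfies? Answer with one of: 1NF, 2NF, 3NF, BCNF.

2NF

Candidate key: {FlightNo, PilotID}. Prime attributes: {FlightNo, PilotID}.
For Dest --> Aircraft we have {Dest}⁺ = {Aircraft, Dest}; {Dest} is not a superkey, so BCNF fails.
Dest --> Aircraft determines the non-prime attribute {Aircraft} from a non-superkey — 3NF is violated.
No proper subset of a key has a non-prime attribute in its closure, so there is no partial dependency; 2NF holds.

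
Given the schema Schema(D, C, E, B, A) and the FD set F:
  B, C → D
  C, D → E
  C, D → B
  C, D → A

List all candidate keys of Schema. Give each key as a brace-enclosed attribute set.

Attributes never on any right-hand side: {C} — every candidate key must contain it.
{B, C}⁺ = {A, B, C, D, E}, which is every attribute, so {B, C} is a candidate key.
{C, D}⁺ = {A, B, C, D, E}, which is every attribute, so {C, D} is a candidate key.
These are minimal and exhaustive — every other superkey contains one of them.

{B, C}, {C, D}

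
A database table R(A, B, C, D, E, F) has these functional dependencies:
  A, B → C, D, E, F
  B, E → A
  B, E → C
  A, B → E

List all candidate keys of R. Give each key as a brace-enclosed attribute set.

{A, B}, {B, E}

No FD produces {B}, so it must be in every candidate key.
{A, B}⁺ = {A, B, C, D, E, F} — all of the relation — so {A, B} is a candidate key.
{B, E}⁺ = {A, B, C, D, E, F} — all of the relation — so {B, E} is a candidate key.
Any other superkey properly contains one of these, so there are no further candidate keys.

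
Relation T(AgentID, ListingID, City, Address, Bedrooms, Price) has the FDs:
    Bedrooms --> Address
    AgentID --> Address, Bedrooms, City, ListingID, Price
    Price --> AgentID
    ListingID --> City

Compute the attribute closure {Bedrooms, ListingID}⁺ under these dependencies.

{Address, Bedrooms, City, ListingID}

Start with {Bedrooms, ListingID}.
Bedrooms --> Address applies; add {Address} → now {Address, Bedrooms, ListingID}.
ListingID --> City applies; add {City} → now {Address, Bedrooms, City, ListingID}.
No further FD applies.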